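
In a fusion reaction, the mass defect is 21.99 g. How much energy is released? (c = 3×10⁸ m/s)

Convert mass defect: Δm = 21.99 g = 0.02199 kg
E = Δm·c² = 0.02199 × (3×10⁸)²
= 0.02199 × 9×10¹⁶ = 1.979×10¹⁵ J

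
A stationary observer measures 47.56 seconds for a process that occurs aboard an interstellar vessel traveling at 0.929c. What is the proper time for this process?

Dilated time Δt = 47.56 seconds
γ = 1/√(1 - 0.929²) = 2.702
Δt₀ = Δt/γ = 47.56/2.702 = 17.60 seconds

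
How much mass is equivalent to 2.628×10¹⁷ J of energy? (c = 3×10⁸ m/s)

From E = mc², we get m = E/c²
c² = (3×10⁸)² = 9×10¹⁶ m²/s²
m = 2.628×10¹⁷ / 9×10¹⁶ = 2.920 kg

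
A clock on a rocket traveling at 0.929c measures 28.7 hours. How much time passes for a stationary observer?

Proper time Δt₀ = 28.7 hours
γ = 1/√(1 - 0.929²) = 2.702
Δt = γΔt₀ = 2.702 × 28.7 = 77.55 hours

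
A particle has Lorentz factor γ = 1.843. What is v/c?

From γ = 1/√(1 - v²/c²):
1/γ² = 1/1.843² = 0.2944
v²/c² = 1 - 0.2944 = 0.7056
v/c = √(0.7056) = 0.8400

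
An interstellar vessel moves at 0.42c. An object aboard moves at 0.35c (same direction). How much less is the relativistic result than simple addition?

Classical: u' + v = 0.35 + 0.42 = 0.77c
Relativistic: u = (0.35 + 0.42)/(1 + 0.147) = 0.77/1.147 = 0.67132c
Difference: 0.77 - 0.67132 = 0.09868c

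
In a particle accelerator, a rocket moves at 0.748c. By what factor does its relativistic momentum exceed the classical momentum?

p_rel = γmv, p_class = mv
Ratio = γ = 1/√(1 - 0.748²)
= 1/√(0.440496) = 1.507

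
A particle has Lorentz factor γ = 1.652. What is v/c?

From γ = 1/√(1 - v²/c²):
1/γ² = 1/1.652² = 0.3664
v²/c² = 1 - 0.3664 = 0.6336
v/c = √(0.6336) = 0.7960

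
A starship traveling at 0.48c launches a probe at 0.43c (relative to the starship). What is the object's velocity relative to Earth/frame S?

u = (u' + v)/(1 + u'v/c²)
Numerator: 0.43 + 0.48 = 0.91
Denominator: 1 + 0.2064 = 1.2064
u = 0.91/1.2064 = 0.7543c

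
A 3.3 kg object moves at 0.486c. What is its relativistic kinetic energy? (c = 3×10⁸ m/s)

γ = 1/√(1 - 0.486²) = 1.1442
γ - 1 = 0.1442
KE = (γ-1)mc² = 0.1442 × 3.3 × (3×10⁸)² = 4.283×10¹⁶ J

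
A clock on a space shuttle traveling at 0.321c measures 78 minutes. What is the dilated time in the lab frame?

Proper time Δt₀ = 78 minutes
γ = 1/√(1 - 0.321²) = 1.0559
Δt = γΔt₀ = 1.0559 × 78 = 82.36 minutes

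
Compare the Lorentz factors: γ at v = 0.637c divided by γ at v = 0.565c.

γ₁ = 1/√(1 - 0.637²) = 1.297
γ₂ = 1/√(1 - 0.565²) = 1.212
γ₁/γ₂ = 1.297/1.212 = 1.070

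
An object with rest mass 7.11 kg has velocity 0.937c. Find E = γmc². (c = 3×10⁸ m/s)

γ = 1/√(1 - 0.937²) = 2.863
mc² = 7.11 × (3×10⁸)² = 6.399×10¹⁷ J
E = γmc² = 2.863 × 6.399×10¹⁷ = 1.832×10¹⁸ J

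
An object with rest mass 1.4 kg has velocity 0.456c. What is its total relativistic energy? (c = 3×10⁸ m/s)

γ = 1/√(1 - 0.456²) = 1.124
mc² = 1.4 × (3×10⁸)² = 1.260×10¹⁷ J
E = γmc² = 1.124 × 1.260×10¹⁷ = 1.416×10¹⁷ J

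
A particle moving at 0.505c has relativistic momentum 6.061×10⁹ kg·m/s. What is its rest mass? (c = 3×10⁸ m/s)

γ = 1/√(1 - 0.505²) = 1.1586
v = 0.505 × 3×10⁸ = 1.515×10⁸ m/s
m = p/(γv) = 6.061×10⁹/(1.1586 × 1.515×10⁸) = 34.53 kg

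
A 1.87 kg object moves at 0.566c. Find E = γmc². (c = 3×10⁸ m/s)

γ = 1/√(1 - 0.566²) = 1.213
mc² = 1.87 × (3×10⁸)² = 1.683×10¹⁷ J
E = γmc² = 1.213 × 1.683×10¹⁷ = 2.041×10¹⁷ J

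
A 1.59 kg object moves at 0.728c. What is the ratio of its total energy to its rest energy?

E = γmc², E₀ = mc²
E/E₀ = γ = 1/√(1 - 0.728²) = 1.459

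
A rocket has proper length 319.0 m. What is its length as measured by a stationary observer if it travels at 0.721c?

Proper length L₀ = 319.0 m
γ = 1/√(1 - 0.721²) = 1.44314
L = L₀/γ = 319.0/1.44314 = 221.0 m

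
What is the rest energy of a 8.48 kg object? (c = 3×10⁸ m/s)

c² = (3×10⁸)² = 9.000×10¹⁶ m²/s²
E₀ = mc² = 8.48 × 9.000×10¹⁶ = 7.632×10¹⁷ J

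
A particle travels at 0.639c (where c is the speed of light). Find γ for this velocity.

v/c = 0.639, so (v/c)² = 0.408321
1 - (v/c)² = 0.591679
γ = 1/√(0.591679) = 1.300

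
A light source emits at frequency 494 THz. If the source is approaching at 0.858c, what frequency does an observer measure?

β = v/c = 0.858
(1+β)/(1-β) = 1.858/0.142 = 13.08
Doppler factor = √(13.08) = 3.617
f_obs = 494 × 3.617 = 1787 THz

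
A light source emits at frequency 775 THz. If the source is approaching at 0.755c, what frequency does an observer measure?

β = v/c = 0.755
(1+β)/(1-β) = 1.755/0.245 = 7.163
Doppler factor = √(7.163) = 2.676
f_obs = 775 × 2.676 = 2074 THz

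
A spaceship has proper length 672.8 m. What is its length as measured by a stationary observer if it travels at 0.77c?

Proper length L₀ = 672.8 m
γ = 1/√(1 - 0.77²) = 1.5673
L = L₀/γ = 672.8/1.5673 = 429.3 m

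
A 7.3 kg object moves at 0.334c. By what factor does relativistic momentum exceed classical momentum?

p_rel = γmv, p_class = mv
Ratio = γ = 1/√(1 - 0.334²) = 1.061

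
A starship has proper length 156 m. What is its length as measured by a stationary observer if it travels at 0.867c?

Proper length L₀ = 156 m
γ = 1/√(1 - 0.867²) = 2.0068
L = L₀/γ = 156/2.0068 = 77.74 m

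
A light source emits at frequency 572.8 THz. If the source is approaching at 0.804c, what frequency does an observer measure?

β = v/c = 0.804
(1+β)/(1-β) = 1.804/0.196 = 9.204
Doppler factor = √(9.204) = 3.034
f_obs = 572.8 × 3.034 = 1738 THz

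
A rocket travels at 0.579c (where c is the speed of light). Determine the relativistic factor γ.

v/c = 0.579, so (v/c)² = 0.335241
1 - (v/c)² = 0.664759
γ = 1/√(0.664759) = 1.227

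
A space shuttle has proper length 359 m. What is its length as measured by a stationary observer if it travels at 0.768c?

Proper length L₀ = 359 m
γ = 1/√(1 - 0.768²) = 1.5614
L = L₀/γ = 359/1.5614 = 229.9 m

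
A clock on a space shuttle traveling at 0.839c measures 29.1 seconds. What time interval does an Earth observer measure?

Proper time Δt₀ = 29.1 seconds
γ = 1/√(1 - 0.839²) = 1.8378
Δt = γΔt₀ = 1.8378 × 29.1 = 53.48 seconds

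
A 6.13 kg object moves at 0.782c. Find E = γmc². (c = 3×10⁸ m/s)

γ = 1/√(1 - 0.782²) = 1.60442
mc² = 6.13 × (3×10⁸)² = 5.517×10¹⁷ J
E = γmc² = 1.60442 × 5.517×10¹⁷ = 8.852×10¹⁷ J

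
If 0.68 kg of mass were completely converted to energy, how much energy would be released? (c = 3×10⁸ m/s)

Using E = mc²:
c² = (3×10⁸)² = 9×10¹⁶ m²/s²
E = 0.68 × 9×10¹⁶ = 6.120×10¹⁶ J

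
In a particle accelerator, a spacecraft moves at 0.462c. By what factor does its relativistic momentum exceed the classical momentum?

p_rel = γmv, p_class = mv
Ratio = γ = 1/√(1 - 0.462²)
= 1/√(0.786556) = 1.128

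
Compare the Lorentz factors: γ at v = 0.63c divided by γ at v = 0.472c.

γ₁ = 1/√(1 - 0.63²) = 1.2877
γ₂ = 1/√(1 - 0.472²) = 1.1343
γ₁/γ₂ = 1.2877/1.1343 = 1.135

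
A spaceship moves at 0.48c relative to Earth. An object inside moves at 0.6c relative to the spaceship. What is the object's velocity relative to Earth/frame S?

u = (u' + v)/(1 + u'v/c²)
Numerator: 0.6 + 0.48 = 1.08
Denominator: 1 + 0.288 = 1.288
u = 1.08/1.288 = 0.8385c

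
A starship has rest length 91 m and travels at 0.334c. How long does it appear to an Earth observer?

Proper length L₀ = 91 m
γ = 1/√(1 - 0.334²) = 1.061
L = L₀/γ = 91/1.061 = 85.77 m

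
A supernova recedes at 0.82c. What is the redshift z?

β = 0.82
(1+β)/(1-β) = 1.82/0.18 = 10.11
√(10.11) = 3.180
z = 3.180 - 1 = 2.180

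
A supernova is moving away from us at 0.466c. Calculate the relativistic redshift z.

β = 0.466
(1+β)/(1-β) = 1.466/0.534 = 2.7453
√(2.7453) = 1.6569
z = 1.6569 - 1 = 0.6569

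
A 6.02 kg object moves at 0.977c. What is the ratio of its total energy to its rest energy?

E = γmc², E₀ = mc²
E/E₀ = γ = 1/√(1 - 0.977²) = 4.690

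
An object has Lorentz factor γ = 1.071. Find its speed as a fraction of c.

From γ = 1/√(1 - v²/c²):
1/γ² = 1/1.071² = 0.87181
v²/c² = 1 - 0.87181 = 0.12819
v/c = √(0.12819) = 0.3580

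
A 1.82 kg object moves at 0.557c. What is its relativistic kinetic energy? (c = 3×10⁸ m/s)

γ = 1/√(1 - 0.557²) = 1.2041
γ - 1 = 0.2041
KE = (γ-1)mc² = 0.2041 × 1.82 × (3×10⁸)² = 3.343×10¹⁶ J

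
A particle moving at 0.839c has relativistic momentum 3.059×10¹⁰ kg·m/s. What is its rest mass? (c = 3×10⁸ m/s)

γ = 1/√(1 - 0.839²) = 1.8378
v = 0.839 × 3×10⁸ = 2.517×10⁸ m/s
m = p/(γv) = 3.059×10¹⁰/(1.8378 × 2.517×10⁸) = 66.13 kg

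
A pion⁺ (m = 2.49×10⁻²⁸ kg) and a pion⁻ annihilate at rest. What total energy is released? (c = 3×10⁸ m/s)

Both particles have the same rest mass, so total mass = 2m
E = 2m·c² = 2 × 2.49×10⁻²⁸ × (3×10⁸)²
= 2 × 2.49×10⁻²⁸ × 9×10¹⁶
= 4.482×10⁻¹¹ J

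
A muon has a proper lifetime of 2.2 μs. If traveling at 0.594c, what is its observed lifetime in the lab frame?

Proper lifetime τ₀ = 2.2 μs
γ = 1/√(1 - 0.594²) = 1.243
τ = γτ₀ = 1.243 × 2.2 μs = 2.735 μs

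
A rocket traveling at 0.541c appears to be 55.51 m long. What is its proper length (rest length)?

Contracted length L = 55.51 m
γ = 1/√(1 - 0.541²) = 1.189
L₀ = γL = 1.189 × 55.51 = 66.00 m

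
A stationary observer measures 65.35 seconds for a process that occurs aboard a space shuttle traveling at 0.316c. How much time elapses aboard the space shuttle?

Dilated time Δt = 65.35 seconds
γ = 1/√(1 - 0.316²) = 1.054
Δt₀ = Δt/γ = 65.35/1.054 = 62.00 seconds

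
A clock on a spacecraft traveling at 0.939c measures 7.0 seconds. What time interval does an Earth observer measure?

Proper time Δt₀ = 7.0 seconds
γ = 1/√(1 - 0.939²) = 2.9077
Δt = γΔt₀ = 2.9077 × 7.0 = 20.35 seconds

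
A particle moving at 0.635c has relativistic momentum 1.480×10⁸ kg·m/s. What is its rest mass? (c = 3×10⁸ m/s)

γ = 1/√(1 - 0.635²) = 1.2945
v = 0.635 × 3×10⁸ = 1.905×10⁸ m/s
m = p/(γv) = 1.480×10⁸/(1.2945 × 1.905×10⁸) = 0.6002 kg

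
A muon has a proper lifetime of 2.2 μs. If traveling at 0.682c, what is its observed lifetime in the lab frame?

Proper lifetime τ₀ = 2.2 μs
γ = 1/√(1 - 0.682²) = 1.3673
τ = γτ₀ = 1.3673 × 2.2 μs = 3.008 μs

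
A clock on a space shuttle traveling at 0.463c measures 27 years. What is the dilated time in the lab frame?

Proper time Δt₀ = 27 years
γ = 1/√(1 - 0.463²) = 1.128
Δt = γΔt₀ = 1.128 × 27 = 30.46 years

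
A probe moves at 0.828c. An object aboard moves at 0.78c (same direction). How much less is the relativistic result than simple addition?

Classical: u' + v = 0.78 + 0.828 = 1.608c
Relativistic: u = (0.78 + 0.828)/(1 + 0.64584) = 1.608/1.64584 = 0.9770c
Difference: 1.608 - 0.9770 = 0.6310c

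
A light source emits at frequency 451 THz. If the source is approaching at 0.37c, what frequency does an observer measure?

β = v/c = 0.37
(1+β)/(1-β) = 1.37/0.63 = 2.1746
Doppler factor = √(2.1746) = 1.4747
f_obs = 451 × 1.4747 = 665.1 THz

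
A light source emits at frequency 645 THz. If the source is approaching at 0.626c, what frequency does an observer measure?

β = v/c = 0.626
(1+β)/(1-β) = 1.626/0.374 = 4.348
Doppler factor = √(4.348) = 2.085
f_obs = 645 × 2.085 = 1345 THz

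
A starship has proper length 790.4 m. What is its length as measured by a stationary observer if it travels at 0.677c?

Proper length L₀ = 790.4 m
γ = 1/√(1 - 0.677²) = 1.3587
L = L₀/γ = 790.4/1.3587 = 581.7 m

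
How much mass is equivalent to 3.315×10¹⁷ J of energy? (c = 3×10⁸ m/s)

From E = mc², we get m = E/c²
c² = (3×10⁸)² = 9×10¹⁶ m²/s²
m = 3.315×10¹⁷ / 9×10¹⁶ = 3.683 kg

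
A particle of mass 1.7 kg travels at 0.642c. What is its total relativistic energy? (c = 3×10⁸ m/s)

γ = 1/√(1 - 0.642²) = 1.3043
mc² = 1.7 × (3×10⁸)² = 1.530×10¹⁷ J
E = γmc² = 1.3043 × 1.530×10¹⁷ = 1.996×10¹⁷ J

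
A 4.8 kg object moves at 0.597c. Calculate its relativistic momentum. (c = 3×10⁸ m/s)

γ = 1/√(1 - 0.597²) = 1.247
v = 0.597 × 3×10⁸ = 1.791×10⁸ m/s
p = γmv = 1.247 × 4.8 × 1.791×10⁸ = 1.072×10⁹ kg·m/s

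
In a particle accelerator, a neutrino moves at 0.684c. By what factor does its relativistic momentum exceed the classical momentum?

p_rel = γmv, p_class = mv
Ratio = γ = 1/√(1 - 0.684²)
= 1/√(0.532144) = 1.371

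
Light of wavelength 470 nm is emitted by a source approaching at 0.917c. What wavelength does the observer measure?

β = 0.917
Wavelength Doppler factor = √(0.083/1.917) = √(0.043297) = 0.20808
λ_obs = 470 × 0.20808 = 97.80 nm (blueshift)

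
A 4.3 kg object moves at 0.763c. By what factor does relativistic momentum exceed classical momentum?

p_rel = γmv, p_class = mv
Ratio = γ = 1/√(1 - 0.763²) = 1.547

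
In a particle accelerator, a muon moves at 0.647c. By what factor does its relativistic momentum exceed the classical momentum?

p_rel = γmv, p_class = mv
Ratio = γ = 1/√(1 - 0.647²)
= 1/√(0.581391) = 1.311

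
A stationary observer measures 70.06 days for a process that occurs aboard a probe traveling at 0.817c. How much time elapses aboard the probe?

Dilated time Δt = 70.06 days
γ = 1/√(1 - 0.817²) = 1.734
Δt₀ = Δt/γ = 70.06/1.734 = 40.40 days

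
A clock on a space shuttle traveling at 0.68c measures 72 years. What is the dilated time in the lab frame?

Proper time Δt₀ = 72 years
γ = 1/√(1 - 0.68²) = 1.3639
Δt = γΔt₀ = 1.3639 × 72 = 98.20 years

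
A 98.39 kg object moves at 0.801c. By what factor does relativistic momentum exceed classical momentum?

p_rel = γmv, p_class = mv
Ratio = γ = 1/√(1 - 0.801²) = 1.670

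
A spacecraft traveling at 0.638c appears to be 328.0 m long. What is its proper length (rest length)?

Contracted length L = 328.0 m
γ = 1/√(1 - 0.638²) = 1.29864
L₀ = γL = 1.29864 × 328.0 = 426.0 m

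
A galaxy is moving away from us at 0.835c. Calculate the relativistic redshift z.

β = 0.835
(1+β)/(1-β) = 1.835/0.165 = 11.12
√(11.12) = 3.335
z = 3.335 - 1 = 2.335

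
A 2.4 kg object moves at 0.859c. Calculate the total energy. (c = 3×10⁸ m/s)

γ = 1/√(1 - 0.859²) = 1.9532
mc² = 2.4 × (3×10⁸)² = 2.160×10¹⁷ J
E = γmc² = 1.9532 × 2.160×10¹⁷ = 4.219×10¹⁷ J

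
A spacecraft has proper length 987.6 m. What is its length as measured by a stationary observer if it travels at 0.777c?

Proper length L₀ = 987.6 m
γ = 1/√(1 - 0.777²) = 1.5886
L = L₀/γ = 987.6/1.5886 = 621.7 m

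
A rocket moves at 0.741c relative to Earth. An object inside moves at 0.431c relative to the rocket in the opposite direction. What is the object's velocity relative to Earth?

Object's velocity in rocket frame is u' = -0.431c
u = (u' + v)/(1 + u'v/c²) = (v - 0.431)/(1 - 0.431·v/c²)
Numerator: 0.741 - 0.431 = 0.31
Denominator: 1 - 0.319371 = 0.680629
u = 0.31/0.680629 = 0.4555c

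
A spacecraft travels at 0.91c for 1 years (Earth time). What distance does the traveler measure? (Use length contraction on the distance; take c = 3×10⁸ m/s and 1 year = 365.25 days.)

Earth distance: d = v × t = 0.91c × 1 yr = 8.615×10¹⁵ m
γ = 2.412
d' = d/γ = 8.615×10¹⁵/2.412 = 3.572×10¹⁵ m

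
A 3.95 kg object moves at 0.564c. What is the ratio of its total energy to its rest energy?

E = γmc², E₀ = mc²
E/E₀ = γ = 1/√(1 - 0.564²) = 1.211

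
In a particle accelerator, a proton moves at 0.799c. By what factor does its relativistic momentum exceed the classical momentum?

p_rel = γmv, p_class = mv
Ratio = γ = 1/√(1 - 0.799²)
= 1/√(0.361599) = 1.663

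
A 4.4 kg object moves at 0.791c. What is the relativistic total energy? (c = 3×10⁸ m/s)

γ = 1/√(1 - 0.791²) = 1.6345
mc² = 4.4 × (3×10⁸)² = 3.960×10¹⁷ J
E = γmc² = 1.6345 × 3.960×10¹⁷ = 6.473×10¹⁷ J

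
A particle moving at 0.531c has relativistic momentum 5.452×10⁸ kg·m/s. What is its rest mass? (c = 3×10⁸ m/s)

γ = 1/√(1 - 0.531²) = 1.180
v = 0.531 × 3×10⁸ = 1.593×10⁸ m/s
m = p/(γv) = 5.452×10⁸/(1.180 × 1.593×10⁸) = 2.900 kg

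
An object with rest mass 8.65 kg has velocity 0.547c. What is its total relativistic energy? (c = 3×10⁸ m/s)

γ = 1/√(1 - 0.547²) = 1.1946
mc² = 8.65 × (3×10⁸)² = 7.785×10¹⁷ J
E = γmc² = 1.1946 × 7.785×10¹⁷ = 9.300×10¹⁷ J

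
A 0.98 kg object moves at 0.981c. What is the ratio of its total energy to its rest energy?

E = γmc², E₀ = mc²
E/E₀ = γ = 1/√(1 - 0.981²) = 5.154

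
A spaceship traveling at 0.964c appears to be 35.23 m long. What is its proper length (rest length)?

Contracted length L = 35.23 m
γ = 1/√(1 - 0.964²) = 3.761
L₀ = γL = 3.761 × 35.23 = 132.5 m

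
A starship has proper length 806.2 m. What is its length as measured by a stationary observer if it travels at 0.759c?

Proper length L₀ = 806.2 m
γ = 1/√(1 - 0.759²) = 1.536
L = L₀/γ = 806.2/1.536 = 524.9 m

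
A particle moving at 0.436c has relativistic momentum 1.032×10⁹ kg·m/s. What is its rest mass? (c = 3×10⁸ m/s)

γ = 1/√(1 - 0.436²) = 1.1112
v = 0.436 × 3×10⁸ = 1.308×10⁸ m/s
m = p/(γv) = 1.032×10⁹/(1.1112 × 1.308×10⁸) = 7.100 kg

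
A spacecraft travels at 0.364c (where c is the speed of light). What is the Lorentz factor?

v/c = 0.364, so (v/c)² = 0.132496
1 - (v/c)² = 0.867504
γ = 1/√(0.867504) = 1.074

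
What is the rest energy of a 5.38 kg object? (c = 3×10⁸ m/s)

c² = (3×10⁸)² = 9.000×10¹⁶ m²/s²
E₀ = mc² = 5.38 × 9.000×10¹⁶ = 4.842×10¹⁷ J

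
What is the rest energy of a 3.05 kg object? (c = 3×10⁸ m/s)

c² = (3×10⁸)² = 9.000×10¹⁶ m²/s²
E₀ = mc² = 3.05 × 9.000×10¹⁶ = 2.745×10¹⁷ J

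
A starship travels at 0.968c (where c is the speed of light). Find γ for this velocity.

v/c = 0.968, so (v/c)² = 0.937024
1 - (v/c)² = 0.062976
γ = 1/√(0.062976) = 3.985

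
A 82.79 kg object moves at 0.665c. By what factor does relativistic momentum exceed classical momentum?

p_rel = γmv, p_class = mv
Ratio = γ = 1/√(1 - 0.665²) = 1.339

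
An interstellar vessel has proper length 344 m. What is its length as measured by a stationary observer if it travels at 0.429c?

Proper length L₀ = 344 m
γ = 1/√(1 - 0.429²) = 1.107
L = L₀/γ = 344/1.107 = 310.7 m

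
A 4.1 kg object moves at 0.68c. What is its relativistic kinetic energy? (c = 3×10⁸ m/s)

γ = 1/√(1 - 0.68²) = 1.3639
γ - 1 = 0.3639
KE = (γ-1)mc² = 0.3639 × 4.1 × (3×10⁸)² = 1.343×10¹⁷ J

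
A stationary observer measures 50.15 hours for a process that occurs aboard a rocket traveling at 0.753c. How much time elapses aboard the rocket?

Dilated time Δt = 50.15 hours
γ = 1/√(1 - 0.753²) = 1.5197
Δt₀ = Δt/γ = 50.15/1.5197 = 33.00 hours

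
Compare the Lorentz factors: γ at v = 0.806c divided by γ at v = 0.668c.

γ₁ = 1/√(1 - 0.806²) = 1.689
γ₂ = 1/√(1 - 0.668²) = 1.344
γ₁/γ₂ = 1.689/1.344 = 1.257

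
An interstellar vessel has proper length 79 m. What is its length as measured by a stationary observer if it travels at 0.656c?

Proper length L₀ = 79 m
γ = 1/√(1 - 0.656²) = 1.3249
L = L₀/γ = 79/1.3249 = 59.63 m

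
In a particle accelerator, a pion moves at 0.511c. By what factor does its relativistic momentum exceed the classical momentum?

p_rel = γmv, p_class = mv
Ratio = γ = 1/√(1 - 0.511²)
= 1/√(0.738879) = 1.163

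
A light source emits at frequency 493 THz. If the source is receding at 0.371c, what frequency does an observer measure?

β = v/c = 0.371
(1-β)/(1+β) = 0.629/1.371 = 0.4588
Doppler factor = √(0.4588) = 0.6773
f_obs = 493 × 0.6773 = 333.9 THz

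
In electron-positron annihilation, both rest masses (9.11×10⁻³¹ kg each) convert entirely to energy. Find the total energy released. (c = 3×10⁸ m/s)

Both particles have the same rest mass, so total mass = 2m
E = 2m·c² = 2 × 9.11×10⁻³¹ × (3×10⁸)²
= 2 × 9.11×10⁻³¹ × 9×10¹⁶
= 1.640×10⁻¹³ J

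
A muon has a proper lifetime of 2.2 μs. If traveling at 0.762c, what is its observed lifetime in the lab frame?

Proper lifetime τ₀ = 2.2 μs
γ = 1/√(1 - 0.762²) = 1.544
τ = γτ₀ = 1.544 × 2.2 μs = 3.397 μs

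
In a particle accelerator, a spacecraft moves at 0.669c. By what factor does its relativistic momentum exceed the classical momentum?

p_rel = γmv, p_class = mv
Ratio = γ = 1/√(1 - 0.669²)
= 1/√(0.552439) = 1.345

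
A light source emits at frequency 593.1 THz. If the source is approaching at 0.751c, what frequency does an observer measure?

β = v/c = 0.751
(1+β)/(1-β) = 1.751/0.249 = 7.032
Doppler factor = √(7.032) = 2.652
f_obs = 593.1 × 2.652 = 1573 THz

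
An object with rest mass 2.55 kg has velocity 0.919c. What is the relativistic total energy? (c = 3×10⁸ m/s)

γ = 1/√(1 - 0.919²) = 2.5364
mc² = 2.55 × (3×10⁸)² = 2.295×10¹⁷ J
E = γmc² = 2.5364 × 2.295×10¹⁷ = 5.821×10¹⁷ J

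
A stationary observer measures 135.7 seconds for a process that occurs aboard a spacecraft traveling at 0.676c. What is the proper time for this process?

Dilated time Δt = 135.7 seconds
γ = 1/√(1 - 0.676²) = 1.357
Δt₀ = Δt/γ = 135.7/1.357 = 100.0 seconds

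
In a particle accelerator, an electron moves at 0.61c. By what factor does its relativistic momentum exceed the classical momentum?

p_rel = γmv, p_class = mv
Ratio = γ = 1/√(1 - 0.61²)
= 1/√(0.6279) = 1.262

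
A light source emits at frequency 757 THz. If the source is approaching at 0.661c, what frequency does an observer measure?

β = v/c = 0.661
(1+β)/(1-β) = 1.661/0.339 = 4.900
Doppler factor = √(4.900) = 2.214
f_obs = 757 × 2.214 = 1676 THz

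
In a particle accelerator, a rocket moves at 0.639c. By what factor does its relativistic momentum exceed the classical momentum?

p_rel = γmv, p_class = mv
Ratio = γ = 1/√(1 - 0.639²)
= 1/√(0.591679) = 1.300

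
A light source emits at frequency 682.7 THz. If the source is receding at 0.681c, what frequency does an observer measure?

β = v/c = 0.681
(1-β)/(1+β) = 0.319/1.681 = 0.18977
Doppler factor = √(0.18977) = 0.4356
f_obs = 682.7 × 0.4356 = 297.4 THz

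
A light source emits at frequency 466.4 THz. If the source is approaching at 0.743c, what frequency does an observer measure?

β = v/c = 0.743
(1+β)/(1-β) = 1.743/0.257 = 6.782
Doppler factor = √(6.782) = 2.604
f_obs = 466.4 × 2.604 = 1215 THz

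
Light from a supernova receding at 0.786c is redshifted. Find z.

β = 0.786
(1+β)/(1-β) = 1.786/0.214 = 8.346
√(8.346) = 2.889
z = 2.889 - 1 = 1.889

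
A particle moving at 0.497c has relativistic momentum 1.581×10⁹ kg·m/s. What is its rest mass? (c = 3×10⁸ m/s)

γ = 1/√(1 - 0.497²) = 1.1524
v = 0.497 × 3×10⁸ = 1.491×10⁸ m/s
m = p/(γv) = 1.581×10⁹/(1.1524 × 1.491×10⁸) = 9.201 kg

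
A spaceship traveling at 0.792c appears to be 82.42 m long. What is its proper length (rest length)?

Contracted length L = 82.42 m
γ = 1/√(1 - 0.792²) = 1.638
L₀ = γL = 1.638 × 82.42 = 135.0 m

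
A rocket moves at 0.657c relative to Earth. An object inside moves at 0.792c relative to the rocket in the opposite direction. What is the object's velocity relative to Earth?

Object's velocity in rocket frame is u' = -0.792c
u = (u' + v)/(1 + u'v/c²) = (v - 0.792)/(1 - 0.792·v/c²)
Numerator: 0.657 - 0.792 = -0.135
Denominator: 1 - 0.520344 = 0.479656
u = -0.135/0.479656 = -0.2815c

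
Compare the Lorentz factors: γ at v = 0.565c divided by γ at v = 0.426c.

γ₁ = 1/√(1 - 0.565²) = 1.212
γ₂ = 1/√(1 - 0.426²) = 1.105
γ₁/γ₂ = 1.212/1.105 = 1.097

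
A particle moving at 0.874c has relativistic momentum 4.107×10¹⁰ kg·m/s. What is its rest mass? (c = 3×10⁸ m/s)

γ = 1/√(1 - 0.874²) = 2.058
v = 0.874 × 3×10⁸ = 2.622×10⁸ m/s
m = p/(γv) = 4.107×10¹⁰/(2.058 × 2.622×10⁸) = 76.11 kg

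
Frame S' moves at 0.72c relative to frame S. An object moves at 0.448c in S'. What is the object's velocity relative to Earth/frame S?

u = (u' + v)/(1 + u'v/c²)
Numerator: 0.448 + 0.72 = 1.168
Denominator: 1 + 0.32256 = 1.32256
u = 1.168/1.32256 = 0.8831c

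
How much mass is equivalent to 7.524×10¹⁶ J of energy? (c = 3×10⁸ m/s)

From E = mc², we get m = E/c²
c² = (3×10⁸)² = 9×10¹⁶ m²/s²
m = 7.524×10¹⁶ / 9×10¹⁶ = 0.8360 kg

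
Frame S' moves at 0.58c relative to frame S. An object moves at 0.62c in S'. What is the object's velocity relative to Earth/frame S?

u = (u' + v)/(1 + u'v/c²)
Numerator: 0.62 + 0.58 = 1.2
Denominator: 1 + 0.3596 = 1.3596
u = 1.2/1.3596 = 0.8826c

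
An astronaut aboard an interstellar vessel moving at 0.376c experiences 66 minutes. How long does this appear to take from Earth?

Proper time Δt₀ = 66 minutes
γ = 1/√(1 - 0.376²) = 1.0792
Δt = γΔt₀ = 1.0792 × 66 = 71.23 minutes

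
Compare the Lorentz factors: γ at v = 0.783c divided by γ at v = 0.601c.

γ₁ = 1/√(1 - 0.783²) = 1.608
γ₂ = 1/√(1 - 0.601²) = 1.251
γ₁/γ₂ = 1.608/1.251 = 1.285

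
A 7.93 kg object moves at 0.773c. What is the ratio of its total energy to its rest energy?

E = γmc², E₀ = mc²
E/E₀ = γ = 1/√(1 - 0.773²) = 1.576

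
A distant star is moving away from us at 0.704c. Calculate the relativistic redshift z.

β = 0.704
(1+β)/(1-β) = 1.704/0.296 = 5.757
√(5.757) = 2.399
z = 2.399 - 1 = 1.399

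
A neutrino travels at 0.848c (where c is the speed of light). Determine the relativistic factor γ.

v/c = 0.848, so (v/c)² = 0.719104
1 - (v/c)² = 0.280896
γ = 1/√(0.280896) = 1.887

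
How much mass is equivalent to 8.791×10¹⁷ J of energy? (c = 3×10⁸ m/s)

From E = mc², we get m = E/c²
c² = (3×10⁸)² = 9×10¹⁶ m²/s²
m = 8.791×10¹⁷ / 9×10¹⁶ = 9.768 kg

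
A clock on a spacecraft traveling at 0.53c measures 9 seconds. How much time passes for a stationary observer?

Proper time Δt₀ = 9 seconds
γ = 1/√(1 - 0.53²) = 1.179
Δt = γΔt₀ = 1.179 × 9 = 10.61 seconds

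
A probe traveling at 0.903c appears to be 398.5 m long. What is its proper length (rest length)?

Contracted length L = 398.5 m
γ = 1/√(1 - 0.903²) = 2.3275
L₀ = γL = 2.3275 × 398.5 = 927.5 m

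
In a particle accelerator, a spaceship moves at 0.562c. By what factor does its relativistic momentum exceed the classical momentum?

p_rel = γmv, p_class = mv
Ratio = γ = 1/√(1 - 0.562²)
= 1/√(0.684156) = 1.209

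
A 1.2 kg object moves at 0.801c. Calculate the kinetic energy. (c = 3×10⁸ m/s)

γ = 1/√(1 - 0.801²) = 1.6704
γ - 1 = 0.6704
KE = (γ-1)mc² = 0.6704 × 1.2 × (3×10⁸)² = 7.240×10¹⁶ J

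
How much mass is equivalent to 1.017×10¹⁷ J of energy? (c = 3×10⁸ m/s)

From E = mc², we get m = E/c²
c² = (3×10⁸)² = 9×10¹⁶ m²/s²
m = 1.017×10¹⁷ / 9×10¹⁶ = 1.130 kg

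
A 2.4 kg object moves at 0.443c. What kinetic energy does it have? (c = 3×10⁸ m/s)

γ = 1/√(1 - 0.443²) = 1.1154
γ - 1 = 0.1154
KE = (γ-1)mc² = 0.1154 × 2.4 × (3×10⁸)² = 2.493×10¹⁶ J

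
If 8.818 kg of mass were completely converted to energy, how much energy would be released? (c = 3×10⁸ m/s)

Using E = mc²:
c² = (3×10⁸)² = 9×10¹⁶ m²/s²
E = 8.818 × 9×10¹⁶ = 7.936×10¹⁷ J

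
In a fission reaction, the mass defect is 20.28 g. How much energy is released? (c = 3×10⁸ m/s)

Convert mass defect: Δm = 20.28 g = 0.02028 kg
E = Δm·c² = 0.02028 × (3×10⁸)²
= 0.02028 × 9×10¹⁶ = 1.825×10¹⁵ J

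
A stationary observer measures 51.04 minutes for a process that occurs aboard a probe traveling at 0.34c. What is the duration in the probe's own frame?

Dilated time Δt = 51.04 minutes
γ = 1/√(1 - 0.34²) = 1.0633
Δt₀ = Δt/γ = 51.04/1.0633 = 48.00 minutes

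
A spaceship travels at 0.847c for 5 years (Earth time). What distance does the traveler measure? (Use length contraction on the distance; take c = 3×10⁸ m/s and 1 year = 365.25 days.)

Earth distance: d = v × t = 0.847c × 5 yr = 4.009×10¹⁶ m
γ = 1.881
d' = d/γ = 4.009×10¹⁶/1.881 = 2.131×10¹⁶ m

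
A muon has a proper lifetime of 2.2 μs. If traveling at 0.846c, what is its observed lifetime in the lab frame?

Proper lifetime τ₀ = 2.2 μs
γ = 1/√(1 - 0.846²) = 1.8755
τ = γτ₀ = 1.8755 × 2.2 μs = 4.126 μs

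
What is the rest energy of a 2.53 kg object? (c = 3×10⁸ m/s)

c² = (3×10⁸)² = 9.000×10¹⁶ m²/s²
E₀ = mc² = 2.53 × 9.000×10¹⁶ = 2.277×10¹⁷ J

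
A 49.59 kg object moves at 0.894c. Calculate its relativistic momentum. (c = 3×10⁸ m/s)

γ = 1/√(1 - 0.894²) = 2.2318
v = 0.894 × 3×10⁸ = 2.682×10⁸ m/s
p = γmv = 2.2318 × 49.59 × 2.682×10⁸ = 2.968×10¹⁰ kg·m/s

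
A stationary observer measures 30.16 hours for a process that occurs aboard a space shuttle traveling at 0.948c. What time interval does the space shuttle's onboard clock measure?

Dilated time Δt = 30.16 hours
γ = 1/√(1 - 0.948²) = 3.142
Δt₀ = Δt/γ = 30.16/3.142 = 9.599 hours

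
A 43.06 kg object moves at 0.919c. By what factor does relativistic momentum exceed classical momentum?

p_rel = γmv, p_class = mv
Ratio = γ = 1/√(1 - 0.919²) = 2.536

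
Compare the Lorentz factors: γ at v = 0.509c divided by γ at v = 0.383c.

γ₁ = 1/√(1 - 0.509²) = 1.162
γ₂ = 1/√(1 - 0.383²) = 1.083
γ₁/γ₂ = 1.162/1.083 = 1.073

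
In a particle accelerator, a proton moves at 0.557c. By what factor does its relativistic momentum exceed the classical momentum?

p_rel = γmv, p_class = mv
Ratio = γ = 1/√(1 - 0.557²)
= 1/√(0.689751) = 1.204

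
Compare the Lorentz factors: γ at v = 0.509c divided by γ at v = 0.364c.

γ₁ = 1/√(1 - 0.509²) = 1.162
γ₂ = 1/√(1 - 0.364²) = 1.074
γ₁/γ₂ = 1.162/1.074 = 1.082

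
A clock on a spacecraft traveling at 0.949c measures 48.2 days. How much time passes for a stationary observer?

Proper time Δt₀ = 48.2 days
γ = 1/√(1 - 0.949²) = 3.172
Δt = γΔt₀ = 3.172 × 48.2 = 152.9 days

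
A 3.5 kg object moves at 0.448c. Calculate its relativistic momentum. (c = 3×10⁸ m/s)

γ = 1/√(1 - 0.448²) = 1.11853
v = 0.448 × 3×10⁸ = 1.344×10⁸ m/s
p = γmv = 1.11853 × 3.5 × 1.344×10⁸ = 5.262×10⁸ kg·m/s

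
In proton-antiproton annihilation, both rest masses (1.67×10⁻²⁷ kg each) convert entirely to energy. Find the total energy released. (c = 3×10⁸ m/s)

Both particles have the same rest mass, so total mass = 2m
E = 2m·c² = 2 × 1.67×10⁻²⁷ × (3×10⁸)²
= 2 × 1.67×10⁻²⁷ × 9×10¹⁶
= 3.006×10⁻¹⁰ J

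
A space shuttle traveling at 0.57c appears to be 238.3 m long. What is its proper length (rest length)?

Contracted length L = 238.3 m
γ = 1/√(1 - 0.57²) = 1.217
L₀ = γL = 1.217 × 238.3 = 290.0 m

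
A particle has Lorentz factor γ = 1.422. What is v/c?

From γ = 1/√(1 - v²/c²):
1/γ² = 1/1.422² = 0.4945
v²/c² = 1 - 0.4945 = 0.5055
v/c = √(0.5055) = 0.7110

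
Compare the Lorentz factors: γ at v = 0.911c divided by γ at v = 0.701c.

γ₁ = 1/√(1 - 0.911²) = 2.4248
γ₂ = 1/√(1 - 0.701²) = 1.4022
γ₁/γ₂ = 2.4248/1.4022 = 1.729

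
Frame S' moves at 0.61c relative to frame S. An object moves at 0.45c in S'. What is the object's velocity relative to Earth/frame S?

u = (u' + v)/(1 + u'v/c²)
Numerator: 0.45 + 0.61 = 1.06
Denominator: 1 + 0.2745 = 1.2745
u = 1.06/1.2745 = 0.8317c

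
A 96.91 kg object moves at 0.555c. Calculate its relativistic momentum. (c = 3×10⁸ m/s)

γ = 1/√(1 - 0.555²) = 1.2021
v = 0.555 × 3×10⁸ = 1.665×10⁸ m/s
p = γmv = 1.2021 × 96.91 × 1.665×10⁸ = 1.940×10¹⁰ kg·m/s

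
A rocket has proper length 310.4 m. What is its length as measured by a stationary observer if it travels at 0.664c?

Proper length L₀ = 310.4 m
γ = 1/√(1 - 0.664²) = 1.3374
L = L₀/γ = 310.4/1.3374 = 232.1 m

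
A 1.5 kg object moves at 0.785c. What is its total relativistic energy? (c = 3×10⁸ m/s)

γ = 1/√(1 - 0.785²) = 1.614
mc² = 1.5 × (3×10⁸)² = 1.350×10¹⁷ J
E = γmc² = 1.614 × 1.350×10¹⁷ = 2.179×10¹⁷ J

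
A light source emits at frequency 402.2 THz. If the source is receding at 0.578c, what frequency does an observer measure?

β = v/c = 0.578
(1-β)/(1+β) = 0.422/1.578 = 0.2674
Doppler factor = √(0.2674) = 0.5171
f_obs = 402.2 × 0.5171 = 208.0 THz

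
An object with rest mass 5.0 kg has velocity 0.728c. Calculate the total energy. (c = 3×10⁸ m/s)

γ = 1/√(1 - 0.728²) = 1.4586
mc² = 5.0 × (3×10⁸)² = 4.500×10¹⁷ J
E = γmc² = 1.4586 × 4.500×10¹⁷ = 6.564×10¹⁷ J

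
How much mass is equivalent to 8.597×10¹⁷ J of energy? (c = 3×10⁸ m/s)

From E = mc², we get m = E/c²
c² = (3×10⁸)² = 9×10¹⁶ m²/s²
m = 8.597×10¹⁷ / 9×10¹⁶ = 9.552 kg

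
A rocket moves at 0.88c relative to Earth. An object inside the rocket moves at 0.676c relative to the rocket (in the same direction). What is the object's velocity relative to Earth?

u = (u' + v)/(1 + u'v/c²)
Numerator: 0.676 + 0.88 = 1.556
Denominator: 1 + 0.59488 = 1.59488
u = 1.556/1.59488 = 0.9756c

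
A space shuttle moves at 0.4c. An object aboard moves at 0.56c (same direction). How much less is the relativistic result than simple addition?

Classical: u' + v = 0.56 + 0.4 = 0.96c
Relativistic: u = (0.56 + 0.4)/(1 + 0.224) = 0.96/1.224 = 0.7843c
Difference: 0.96 - 0.7843 = 0.1757c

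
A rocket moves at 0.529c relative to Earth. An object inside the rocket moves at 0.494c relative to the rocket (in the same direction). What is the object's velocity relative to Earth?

u = (u' + v)/(1 + u'v/c²)
Numerator: 0.494 + 0.529 = 1.023
Denominator: 1 + 0.261326 = 1.261326
u = 1.023/1.261326 = 0.8111c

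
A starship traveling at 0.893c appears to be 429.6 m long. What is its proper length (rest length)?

Contracted length L = 429.6 m
γ = 1/√(1 - 0.893²) = 2.2219
L₀ = γL = 2.2219 × 429.6 = 954.5 m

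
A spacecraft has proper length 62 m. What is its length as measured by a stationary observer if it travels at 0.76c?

Proper length L₀ = 62 m
γ = 1/√(1 - 0.76²) = 1.5386
L = L₀/γ = 62/1.5386 = 40.30 m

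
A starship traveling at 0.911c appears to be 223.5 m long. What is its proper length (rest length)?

Contracted length L = 223.5 m
γ = 1/√(1 - 0.911²) = 2.4248
L₀ = γL = 2.4248 × 223.5 = 541.9 m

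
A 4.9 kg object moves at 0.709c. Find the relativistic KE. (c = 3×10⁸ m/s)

γ = 1/√(1 - 0.709²) = 1.418
γ - 1 = 0.4180
KE = (γ-1)mc² = 0.4180 × 4.9 × (3×10⁸)² = 1.843×10¹⁷ J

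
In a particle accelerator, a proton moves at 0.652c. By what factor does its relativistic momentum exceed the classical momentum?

p_rel = γmv, p_class = mv
Ratio = γ = 1/√(1 - 0.652²)
= 1/√(0.574896) = 1.319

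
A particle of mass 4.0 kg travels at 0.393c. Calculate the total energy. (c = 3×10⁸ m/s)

γ = 1/√(1 - 0.393²) = 1.0875
mc² = 4.0 × (3×10⁸)² = 3.600×10¹⁷ J
E = γmc² = 1.0875 × 3.600×10¹⁷ = 3.915×10¹⁷ J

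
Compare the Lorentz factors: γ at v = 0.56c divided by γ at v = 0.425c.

γ₁ = 1/√(1 - 0.56²) = 1.2070
γ₂ = 1/√(1 - 0.425²) = 1.1047
γ₁/γ₂ = 1.2070/1.1047 = 1.093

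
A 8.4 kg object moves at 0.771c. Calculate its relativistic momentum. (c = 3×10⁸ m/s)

γ = 1/√(1 - 0.771²) = 1.5703
v = 0.771 × 3×10⁸ = 2.313×10⁸ m/s
p = γmv = 1.5703 × 8.4 × 2.313×10⁸ = 3.051×10⁹ kg·m/s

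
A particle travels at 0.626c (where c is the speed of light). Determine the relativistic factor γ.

v/c = 0.626, so (v/c)² = 0.391876
1 - (v/c)² = 0.608124
γ = 1/√(0.608124) = 1.282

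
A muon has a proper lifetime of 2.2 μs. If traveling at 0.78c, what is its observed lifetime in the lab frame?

Proper lifetime τ₀ = 2.2 μs
γ = 1/√(1 - 0.78²) = 1.598
τ = γτ₀ = 1.598 × 2.2 μs = 3.516 μs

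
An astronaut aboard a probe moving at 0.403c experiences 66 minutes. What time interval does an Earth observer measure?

Proper time Δt₀ = 66 minutes
γ = 1/√(1 - 0.403²) = 1.0927
Δt = γΔt₀ = 1.0927 × 66 = 72.12 minutes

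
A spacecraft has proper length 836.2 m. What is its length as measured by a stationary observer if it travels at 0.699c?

Proper length L₀ = 836.2 m
γ = 1/√(1 - 0.699²) = 1.3984
L = L₀/γ = 836.2/1.3984 = 598.0 m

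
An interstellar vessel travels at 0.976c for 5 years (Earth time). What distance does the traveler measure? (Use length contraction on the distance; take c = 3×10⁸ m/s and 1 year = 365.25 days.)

Earth distance: d = v × t = 0.976c × 5 yr = 4.620×10¹⁶ m
γ = 4.592
d' = d/γ = 4.620×10¹⁶/4.592 = 1.006×10¹⁶ m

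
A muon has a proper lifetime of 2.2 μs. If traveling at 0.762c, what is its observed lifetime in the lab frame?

Proper lifetime τ₀ = 2.2 μs
γ = 1/√(1 - 0.762²) = 1.544
τ = γτ₀ = 1.544 × 2.2 μs = 3.397 μs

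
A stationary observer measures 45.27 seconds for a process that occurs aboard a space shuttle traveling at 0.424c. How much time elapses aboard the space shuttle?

Dilated time Δt = 45.27 seconds
γ = 1/√(1 - 0.424²) = 1.1042
Δt₀ = Δt/γ = 45.27/1.1042 = 41.00 seconds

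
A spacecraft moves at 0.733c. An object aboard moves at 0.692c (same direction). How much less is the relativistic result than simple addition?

Classical: u' + v = 0.692 + 0.733 = 1.425c
Relativistic: u = (0.692 + 0.733)/(1 + 0.507236) = 1.425/1.507236 = 0.9454c
Difference: 1.425 - 0.9454 = 0.4796c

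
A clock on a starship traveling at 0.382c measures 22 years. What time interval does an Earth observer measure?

Proper time Δt₀ = 22 years
γ = 1/√(1 - 0.382²) = 1.0821
Δt = γΔt₀ = 1.0821 × 22 = 23.81 years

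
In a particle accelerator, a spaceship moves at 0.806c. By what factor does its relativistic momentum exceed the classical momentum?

p_rel = γmv, p_class = mv
Ratio = γ = 1/√(1 - 0.806²)
= 1/√(0.350364) = 1.689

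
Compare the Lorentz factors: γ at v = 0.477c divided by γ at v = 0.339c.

γ₁ = 1/√(1 - 0.477²) = 1.1378
γ₂ = 1/√(1 - 0.339²) = 1.0629
γ₁/γ₂ = 1.1378/1.0629 = 1.070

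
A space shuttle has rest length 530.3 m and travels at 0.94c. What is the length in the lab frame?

Proper length L₀ = 530.3 m
γ = 1/√(1 - 0.94²) = 2.931
L = L₀/γ = 530.3/2.931 = 180.9 m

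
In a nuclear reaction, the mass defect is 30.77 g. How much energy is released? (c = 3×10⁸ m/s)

Convert mass defect: Δm = 30.77 g = 0.03077 kg
E = Δm·c² = 0.03077 × (3×10⁸)²
= 0.03077 × 9×10¹⁶ = 2.769×10¹⁵ J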